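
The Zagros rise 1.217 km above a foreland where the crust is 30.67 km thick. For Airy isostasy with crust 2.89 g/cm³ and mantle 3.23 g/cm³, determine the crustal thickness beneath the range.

Root depth r = h ρ_c / (ρ_m − ρ_c) = 1.217 km × 2.89 / 0.34 = 10.34 km.
Total thickness = T + h + r = 30.67 km + 1.217 km + 10.34 km = 42.2 km.

42.2 km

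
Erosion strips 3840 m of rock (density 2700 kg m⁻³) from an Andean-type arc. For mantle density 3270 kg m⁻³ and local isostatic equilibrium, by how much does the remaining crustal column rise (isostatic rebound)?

3170 m

Unloading: uplift u = e ρ_c/ρ_m = 3840 m × 2700/3270 = 3170 m.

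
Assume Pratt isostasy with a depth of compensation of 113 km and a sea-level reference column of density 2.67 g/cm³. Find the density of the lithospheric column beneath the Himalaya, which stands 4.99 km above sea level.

2.56 g/cm³

Pratt balance: ρ_ref D = ρ (D + h).
ρ = ρ_ref D/(D + h) = 2.67 × 113 km/(113 km + 4.99 km) = 2.56 g/cm³.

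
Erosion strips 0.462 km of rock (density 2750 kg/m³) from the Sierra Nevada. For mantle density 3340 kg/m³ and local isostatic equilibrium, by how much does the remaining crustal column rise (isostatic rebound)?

0.38 km

Unloading: uplift u = e ρ_c/ρ_m = 0.462 km × 2750/3340 = 0.38 km.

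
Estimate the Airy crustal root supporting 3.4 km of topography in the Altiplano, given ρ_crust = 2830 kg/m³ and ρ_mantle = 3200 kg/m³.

Isostatic balance requires: the weight of the topography is balanced by the buoyancy of the root, ρ_c h = (ρ_m − ρ_c) r.
r = h · ρ_c / (ρ_m − ρ_c) = 3.4 km × 2830 / (3200 − 2830) = 26 km.

26 km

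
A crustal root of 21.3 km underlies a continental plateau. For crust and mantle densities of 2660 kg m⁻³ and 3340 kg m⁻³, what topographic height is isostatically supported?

In Airy isostatic equilibrium: ρ_c h = (ρ_m − ρ_c) r.
h = r (ρ_m − ρ_c) / ρ_c = 21.3 km × (3340 − 2660) / 2660 = 5.45 km.

5.45 km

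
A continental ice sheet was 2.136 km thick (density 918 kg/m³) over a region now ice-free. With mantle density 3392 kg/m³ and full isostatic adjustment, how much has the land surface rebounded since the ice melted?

0.578 km

Removing the load lets mantle flow back in; uplift u satisfies ρ_ice t = ρ_m u.
u = t ρ_ice/ρ_m = 2.136 km × 918/3392 = 0.578 km.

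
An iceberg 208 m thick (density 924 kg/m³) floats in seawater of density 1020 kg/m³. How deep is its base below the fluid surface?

188 m

Draft d = t ρ_obj/ρ_fluid = 208 m × 924/1020 = 188 m.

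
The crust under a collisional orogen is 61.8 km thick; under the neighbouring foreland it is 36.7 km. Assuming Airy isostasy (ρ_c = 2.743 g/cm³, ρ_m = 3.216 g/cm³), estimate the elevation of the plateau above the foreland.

Excess crust Δ = 61.8 km − 36.7 km = 25.1 km, split between elevation h and root r with h + r = Δ.
Airy balance ρ_c h = (ρ_m − ρ_c) r gives r = h ρ_c/(ρ_m − ρ_c), so h (1 + ρ_c/(ρ_m − ρ_c)) = Δ, i.e. h = Δ (ρ_m − ρ_c)/ρ_m.
h = 25.1 km × 0.473/3.216 = 3.69 km.

3.69 km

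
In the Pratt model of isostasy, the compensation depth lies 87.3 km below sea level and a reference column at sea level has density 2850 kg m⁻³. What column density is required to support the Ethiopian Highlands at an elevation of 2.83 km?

Pratt balance: ρ_ref D = ρ (D + h).
ρ = ρ_ref D/(D + h) = 2850 × 87.3 km/(87.3 km + 2.83 km) = 2760 kg m⁻³.

2760 kg m⁻³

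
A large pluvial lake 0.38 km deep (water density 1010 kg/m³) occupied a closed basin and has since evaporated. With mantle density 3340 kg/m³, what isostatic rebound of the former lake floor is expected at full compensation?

u = d ρ_w/ρ_m = 0.38 km × 1010/3340 = 0.115 km.

0.115 km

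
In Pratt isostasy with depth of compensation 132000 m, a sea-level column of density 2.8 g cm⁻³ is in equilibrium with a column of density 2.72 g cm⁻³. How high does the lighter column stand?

ρ_ref D = ρ (D + h) → h = D (ρ_ref − ρ)/ρ.
h = 132000 m × (2.8 − 2.72)/2.72 = 3880 m.

3880 m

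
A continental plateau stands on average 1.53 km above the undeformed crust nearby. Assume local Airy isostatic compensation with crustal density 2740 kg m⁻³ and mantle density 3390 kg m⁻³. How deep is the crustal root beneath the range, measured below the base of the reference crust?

6.45 km

Equating mass per unit area of the two columns: the weight of the topography is balanced by the buoyancy of the root, ρ_c h = (ρ_m − ρ_c) r.
r = h · ρ_c / (ρ_m − ρ_c) = 1.53 km × 2740 / (3390 − 2740) = 6.45 km.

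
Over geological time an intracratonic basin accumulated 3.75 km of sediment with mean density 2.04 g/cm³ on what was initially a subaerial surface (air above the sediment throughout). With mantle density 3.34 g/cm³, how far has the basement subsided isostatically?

Subaerial load: s = t ρ_sed / ρ_m = 3.75 km × 2.04/3.34 = 2.29 km.

2.29 km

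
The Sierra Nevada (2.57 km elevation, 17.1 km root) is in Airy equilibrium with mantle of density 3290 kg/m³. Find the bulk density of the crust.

ρ_c h = (ρ_m − ρ_c) r → ρ_c (h + r) = ρ_m r → ρ_c = ρ_m r / (h + r).
ρ_c = 3290 × 17.1 km / (2.57 km + 17.1 km) = 2860 kg/m³.

2860 kg/m³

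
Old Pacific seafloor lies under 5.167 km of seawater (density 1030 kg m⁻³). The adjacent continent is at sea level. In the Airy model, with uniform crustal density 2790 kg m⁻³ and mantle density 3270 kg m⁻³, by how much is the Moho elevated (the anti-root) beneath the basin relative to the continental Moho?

18.9 km

Equating mass per unit area of the two columns: replacing crust with seawater at the top is compensated by replacing crust with mantle at the base: d (ρ_c − ρ_w) = a (ρ_m − ρ_c).
a = d (ρ_c − ρ_w)/(ρ_m − ρ_c) = 5.167 km × 1760/480 = 18.9 km.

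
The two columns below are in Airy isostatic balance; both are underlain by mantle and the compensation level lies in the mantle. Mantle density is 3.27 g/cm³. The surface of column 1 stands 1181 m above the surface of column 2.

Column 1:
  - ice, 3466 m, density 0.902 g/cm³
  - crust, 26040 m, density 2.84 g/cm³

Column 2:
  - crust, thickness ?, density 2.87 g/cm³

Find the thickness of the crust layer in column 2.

38900 m

Take the compensation level at the base of the deeper column (depth z_c below the surface of column 1) and equate Σ ρ_i t_i down to z_c; mantle fills any gap and the z_c terms cancel.
Column 1: 3466×0.902 + 26040×2.84 + (z_c − 29506)×3.27
Column 2: 1181×0 + x×2.87 + (z_c − 1181 − 0 − x)×3.27
The z_c×3.27 term appears on both sides and cancels. Collect the known terms of each column as K = Σ(ρt)_known − 3.27 × (depth of known layers): K_1 = 77079.932 − 3.27×29506 = −19404.688; K_2 = 0 − 3.27×(1181 + 0) = −3861.87.
Balance: K_1 = K_2 − x×(3.27 − 2.87), so x = (K_2 − K_1)/(3.27 − 2.87) = 15542.8/0.4 = 38900 m.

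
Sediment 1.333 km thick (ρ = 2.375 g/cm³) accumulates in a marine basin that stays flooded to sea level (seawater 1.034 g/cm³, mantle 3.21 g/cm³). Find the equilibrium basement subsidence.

Submarine loading: the sediment displaces seawater, and the subsidence is in turn flooded, so s (ρ_m − ρ_w) = t (ρ_sed − ρ_w).
s = 1.333 km × (2.375 − 1.034) / (3.21 − 1.034) = 0.821 km.

0.821 km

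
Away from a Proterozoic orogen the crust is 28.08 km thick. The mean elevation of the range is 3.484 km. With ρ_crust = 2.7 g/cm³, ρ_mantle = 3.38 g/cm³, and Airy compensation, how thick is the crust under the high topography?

45.4 km

Root depth r = h ρ_c / (ρ_m − ρ_c) = 3.484 km × 2.7 / 0.68 = 13.83 km.
Total thickness = T + h + r = 28.08 km + 3.484 km + 13.83 km = 45.4 km.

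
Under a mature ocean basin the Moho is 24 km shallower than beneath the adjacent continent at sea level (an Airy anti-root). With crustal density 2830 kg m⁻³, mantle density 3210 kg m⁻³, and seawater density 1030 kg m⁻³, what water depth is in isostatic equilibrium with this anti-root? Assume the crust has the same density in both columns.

5.07 km

Replacing a thickness d of crust by seawater at the top must be balanced by replacing crust with mantle at the base: d (ρ_c − ρ_w) = a (ρ_m − ρ_c).
d = a (ρ_m − ρ_c)/(ρ_c − ρ_w) = 24 km × 380/1800 = 5.07 km.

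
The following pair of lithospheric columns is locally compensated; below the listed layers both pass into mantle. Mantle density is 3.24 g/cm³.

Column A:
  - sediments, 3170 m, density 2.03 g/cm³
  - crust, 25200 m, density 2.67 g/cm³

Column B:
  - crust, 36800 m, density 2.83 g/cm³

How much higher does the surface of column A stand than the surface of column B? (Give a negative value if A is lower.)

For any compensation level in the mantle, the mantle terms cancel and isostasy reduces to e = (Σt_A − Σt_B) − (Σ(ρt)_A − Σ(ρt)_B) / ρ_m.
Σt_A = 28370 m; Σt_B = 36800 m; Σ(ρt)_A = 73719.1; Σ(ρt)_B = 104144 (in m·g/cm³).
e = (28370 − 36800) − (73719.1 − 104144) / 3.24 = 960 m.

960 m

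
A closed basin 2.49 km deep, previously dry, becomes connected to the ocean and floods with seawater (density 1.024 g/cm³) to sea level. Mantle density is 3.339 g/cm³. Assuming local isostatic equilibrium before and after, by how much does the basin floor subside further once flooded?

1.1 km

After flooding the water column is d + s deep. Its weight must equal the weight of mantle displaced by the extra subsidence s: (d + s) ρ_w = s ρ_m.
s = d ρ_w / (ρ_m − ρ_w) = 2.49 km × 1.024/(3.339 − 1.024) = 1.1 km.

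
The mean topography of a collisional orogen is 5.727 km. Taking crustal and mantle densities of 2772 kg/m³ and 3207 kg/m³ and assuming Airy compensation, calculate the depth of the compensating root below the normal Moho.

36.5 km

In Airy isostatic equilibrium: the weight of the topography is balanced by the buoyancy of the root, ρ_c h = (ρ_m − ρ_c) r.
r = h · ρ_c / (ρ_m − ρ_c) = 5.727 km × 2772 / (3207 − 2772) = 36.5 km.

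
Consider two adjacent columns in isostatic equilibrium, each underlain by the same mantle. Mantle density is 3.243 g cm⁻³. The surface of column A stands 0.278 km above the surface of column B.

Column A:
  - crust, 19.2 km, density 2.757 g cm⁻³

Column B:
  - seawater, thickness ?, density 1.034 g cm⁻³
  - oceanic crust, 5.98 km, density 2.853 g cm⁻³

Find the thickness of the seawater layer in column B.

2.76 km

Take the compensation level at the base of the deeper column (depth z_c below the surface of column A) and equate Σ ρ_i t_i down to z_c; mantle fills any gap and the z_c terms cancel.
Column A: 19.2×2.757 + (z_c − 19.2)×3.243
Column B: 0.278×0 + x×1.034 + 5.98×2.853 + (z_c − 0.278 − 5.98 − x)×3.243
The z_c×3.243 term appears on both sides and cancels. Collect the known terms of each column as K = Σ(ρt)_known − 3.243 × (depth of known layers): K_A = 52.9344 − 3.243×19.2 = −9.3312; K_B = 17.06094 − 3.243×(0.278 + 5.98) = −3.233754.
Balance: K_A = K_B − x×(3.243 − 1.034), so x = (K_B − K_A)/(3.243 − 1.034) = 6.09745/2.209 = 2.76 km.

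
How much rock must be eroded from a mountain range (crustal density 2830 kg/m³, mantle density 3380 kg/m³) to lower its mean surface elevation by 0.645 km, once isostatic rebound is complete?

Net drop Δ = e − u = e − e ρ_c/ρ_m = e (ρ_m − ρ_c)/ρ_m.
e = Δ ρ_m/(ρ_m − ρ_c) = 0.645 km × 3380/550 = 3.96 km.

3.96 km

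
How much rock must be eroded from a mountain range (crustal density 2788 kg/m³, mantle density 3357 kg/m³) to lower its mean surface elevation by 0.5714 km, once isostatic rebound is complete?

Net drop Δ = e − u = e − e ρ_c/ρ_m = e (ρ_m − ρ_c)/ρ_m.
e = Δ ρ_m/(ρ_m − ρ_c) = 0.5714 km × 3357/569 = 3.37 km.

3.37 km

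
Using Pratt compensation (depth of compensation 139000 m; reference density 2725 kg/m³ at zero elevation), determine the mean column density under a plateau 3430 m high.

2660 kg/m³

Pratt balance: ρ_ref D = ρ (D + h).
ρ = ρ_ref D/(D + h) = 2725 × 139000 m/(139000 m + 3430 m) = 2660 kg/m³.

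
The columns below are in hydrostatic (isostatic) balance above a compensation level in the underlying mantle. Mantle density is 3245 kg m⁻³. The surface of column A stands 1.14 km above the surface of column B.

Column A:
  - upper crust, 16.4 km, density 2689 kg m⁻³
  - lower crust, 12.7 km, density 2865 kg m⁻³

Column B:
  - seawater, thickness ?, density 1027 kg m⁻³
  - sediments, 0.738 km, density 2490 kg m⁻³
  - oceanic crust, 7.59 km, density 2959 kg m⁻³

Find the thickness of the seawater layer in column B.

Take the compensation level at the base of the deeper column (depth z_c below the surface of column A) and equate Σ ρ_i t_i down to z_c; mantle fills any gap and the z_c terms cancel.
Column A: 16.4×2689 + 12.7×2865 + (z_c − 29.1)×3245
Column B: 1.14×0 + x×1027 + 0.738×2490 + 7.59×2959 + (z_c − 1.14 − 8.328 − x)×3245
The z_c×3245 term appears on both sides and cancels. Collect the known terms of each column as K = Σ(ρt)_known − 3245 × (depth of known layers): K_A = 80485.1 − 3245×29.1 = −13944.4; K_B = 24296.43 − 3245×(1.14 + 8.328) = −6427.23.
Balance: K_A = K_B − x×(3245 − 1027), so x = (K_B − K_A)/(3245 − 1027) = 7517.17/2218 = 3.39 km.

3.39 km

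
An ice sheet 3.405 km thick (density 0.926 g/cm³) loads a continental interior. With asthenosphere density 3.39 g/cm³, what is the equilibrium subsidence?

0.93 km

For local isostatic compensation: the ice load ρ_ice t is balanced by mantle displaced below, ρ_m s.
s = t ρ_ice / ρ_m = 3.405 km × 0.926/3.39 = 0.93 km.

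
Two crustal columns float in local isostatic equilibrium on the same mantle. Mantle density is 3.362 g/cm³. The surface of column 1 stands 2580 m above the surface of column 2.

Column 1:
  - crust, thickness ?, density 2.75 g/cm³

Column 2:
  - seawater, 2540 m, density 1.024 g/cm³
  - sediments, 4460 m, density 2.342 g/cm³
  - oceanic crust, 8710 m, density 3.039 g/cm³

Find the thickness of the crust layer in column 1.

35900 m

Take the compensation level at the base of the deeper column (depth z_c below the surface of column 1) and equate Σ ρ_i t_i down to z_c; mantle fills any gap and the z_c terms cancel.
Column 1: x×2.75 + (z_c − 0 − x)×3.362
Column 2: 2580×0 + 2540×1.024 + 4460×2.342 + 8710×3.039 + (z_c − 2580 − 15710)×3.362
The z_c×3.362 term appears on both sides and cancels. Collect the known terms of each column as K = Σ(ρt)_known − 3.362 × (depth of known layers): K_1 = 0 − 3.362×0 = 0; K_2 = 39515.97 − 3.362×(2580 + 15710) = −21975.01.
Balance: K_1 − x×(3.362 − 2.75) = K_2, so x = (K_1 − K_2)/(3.362 − 2.75) = 21975/0.612 = 35900 m.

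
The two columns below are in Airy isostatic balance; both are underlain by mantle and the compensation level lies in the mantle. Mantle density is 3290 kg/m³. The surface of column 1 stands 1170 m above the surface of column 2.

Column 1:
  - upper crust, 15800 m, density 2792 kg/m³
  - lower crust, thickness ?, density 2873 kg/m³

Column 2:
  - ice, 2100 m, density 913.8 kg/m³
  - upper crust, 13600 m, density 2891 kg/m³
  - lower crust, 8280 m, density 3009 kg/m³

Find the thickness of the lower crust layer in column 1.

Take the compensation level at the base of the deeper column (depth z_c below the surface of column 1) and equate Σ ρ_i t_i down to z_c; mantle fills any gap and the z_c terms cancel.
Column 1: 15800×2792 + x×2873 + (z_c − 15800 − x)×3290
Column 2: 1170×0 + 2100×913.8 + 13600×2891 + 8280×3009 + (z_c − 1170 − 23980)×3290
The z_c×3290 term appears on both sides and cancels. Collect the known terms of each column as K = Σ(ρt)_known − 3290 × (depth of known layers): K_1 = 44113600 − 3290×15800 = −7868400; K_2 = 66151100 − 3290×(1170 + 23980) = −16592400.
Balance: K_1 − x×(3290 − 2873) = K_2, so x = (K_1 − K_2)/(3290 − 2873) = 8724000/417 = 20900 m.

20900 m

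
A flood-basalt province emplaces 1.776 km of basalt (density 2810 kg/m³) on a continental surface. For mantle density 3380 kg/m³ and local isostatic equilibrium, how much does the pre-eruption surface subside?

Subaerial loading: s = t ρ_load / ρ_m.
s = 1.776 km × 2810/3380 = 1.48 km.

1.48 km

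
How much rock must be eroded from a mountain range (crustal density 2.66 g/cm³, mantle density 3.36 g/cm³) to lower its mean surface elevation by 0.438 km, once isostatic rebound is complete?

2.1 km

Net drop Δ = e − u = e − e ρ_c/ρ_m = e (ρ_m − ρ_c)/ρ_m.
e = Δ ρ_m/(ρ_m − ρ_c) = 0.438 km × 3.36/0.7 = 2.1 km.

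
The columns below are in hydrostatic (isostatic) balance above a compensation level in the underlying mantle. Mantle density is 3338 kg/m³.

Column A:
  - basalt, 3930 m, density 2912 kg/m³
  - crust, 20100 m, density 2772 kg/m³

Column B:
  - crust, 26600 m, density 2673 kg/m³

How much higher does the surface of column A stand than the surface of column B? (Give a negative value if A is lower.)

For any compensation level in the mantle, the mantle terms cancel and isostasy reduces to e = (Σt_A − Σt_B) − (Σ(ρt)_A − Σ(ρt)_B) / ρ_m.
Σt_A = 24030 m; Σt_B = 26600 m; Σ(ρt)_A = 67161360; Σ(ρt)_B = 71101800 (in m·kg/m³).
e = (24030 − 26600) − (67161360 − 71101800) / 3338 = −1390 m.

−1390 m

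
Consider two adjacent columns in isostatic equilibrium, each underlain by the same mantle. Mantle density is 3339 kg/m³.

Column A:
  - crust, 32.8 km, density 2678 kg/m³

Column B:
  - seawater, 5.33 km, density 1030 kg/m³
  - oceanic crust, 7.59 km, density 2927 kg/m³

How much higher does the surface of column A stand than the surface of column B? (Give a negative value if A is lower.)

For any compensation level in the mantle, the mantle terms cancel and isostasy reduces to e = (Σt_A − Σt_B) − (Σ(ρt)_A − Σ(ρt)_B) / ρ_m.
Σt_A = 32.8 km; Σt_B = 12.92 km; Σ(ρt)_A = 87838.4; Σ(ρt)_B = 27705.83 (in km·kg/m³).
e = (32.8 − 12.92) − (87838.4 − 27705.83) / 3339 = 1.87 km.

1.87 km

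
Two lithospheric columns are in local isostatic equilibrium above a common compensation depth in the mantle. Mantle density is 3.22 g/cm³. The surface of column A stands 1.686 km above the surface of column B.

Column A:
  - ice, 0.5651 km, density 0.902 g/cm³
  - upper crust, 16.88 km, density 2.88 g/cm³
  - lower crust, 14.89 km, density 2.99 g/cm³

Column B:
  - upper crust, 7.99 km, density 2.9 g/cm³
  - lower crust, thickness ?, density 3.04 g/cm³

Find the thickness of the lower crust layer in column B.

Take the compensation level at the base of the deeper column (depth z_c below the surface of column A) and equate Σ ρ_i t_i down to z_c; mantle fills any gap and the z_c terms cancel.
Column A: 0.5651×0.902 + 16.88×2.88 + 14.89×2.99 + (z_c − 32.3351)×3.22
Column B: 1.686×0 + 7.99×2.9 + x×3.04 + (z_c − 1.686 − 7.99 − x)×3.22
The z_c×3.22 term appears on both sides and cancels. Collect the known terms of each column as K = Σ(ρt)_known − 3.22 × (depth of known layers): K_A = 93.6452202 − 3.22×32.3351 = −10.4738018; K_B = 23.171 − 3.22×(1.686 + 7.99) = −7.98572.
Balance: K_A = K_B − x×(3.22 − 3.04), so x = (K_B − K_A)/(3.22 − 3.04) = 2.48808/0.18 = 13.8 km.

13.8 km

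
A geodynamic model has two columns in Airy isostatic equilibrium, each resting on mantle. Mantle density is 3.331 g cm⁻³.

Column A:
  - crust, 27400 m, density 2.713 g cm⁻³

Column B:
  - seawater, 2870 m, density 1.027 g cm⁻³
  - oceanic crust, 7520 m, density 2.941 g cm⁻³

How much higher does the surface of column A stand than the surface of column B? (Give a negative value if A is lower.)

2220 m

For any compensation level in the mantle, the mantle terms cancel and isostasy reduces to e = (Σt_A − Σt_B) − (Σ(ρt)_A − Σ(ρt)_B) / ρ_m.
Σt_A = 27400 m; Σt_B = 10390 m; Σ(ρt)_A = 74336.2; Σ(ρt)_B = 25063.81 (in m·g cm⁻³).
e = (27400 − 10390) − (74336.2 − 25063.81) / 3.331 = 2220 m.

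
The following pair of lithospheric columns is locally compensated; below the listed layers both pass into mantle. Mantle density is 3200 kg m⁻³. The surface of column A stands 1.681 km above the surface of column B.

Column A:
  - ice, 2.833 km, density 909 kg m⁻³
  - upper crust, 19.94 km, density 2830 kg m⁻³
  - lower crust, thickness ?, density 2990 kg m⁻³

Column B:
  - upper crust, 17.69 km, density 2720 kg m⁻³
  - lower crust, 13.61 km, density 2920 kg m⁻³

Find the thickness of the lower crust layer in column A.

Take the compensation level at the base of the deeper column (depth z_c below the surface of column A) and equate Σ ρ_i t_i down to z_c; mantle fills any gap and the z_c terms cancel.
Column A: 2.833×909 + 19.94×2830 + x×2990 + (z_c − 22.773 − x)×3200
Column B: 1.681×0 + 17.69×2720 + 13.61×2920 + (z_c − 1.681 − 31.3)×3200
The z_c×3200 term appears on both sides and cancels. Collect the known terms of each column as K = Σ(ρt)_known − 3200 × (depth of known layers): K_A = 59005.397 − 3200×22.773 = −13868.203; K_B = 87858 − 3200×(1.681 + 31.3) = −17681.2.
Balance: K_A − x×(3200 − 2990) = K_B, so x = (K_A − K_B)/(3200 − 2990) = 3813/210 = 18.2 km.

18.2 km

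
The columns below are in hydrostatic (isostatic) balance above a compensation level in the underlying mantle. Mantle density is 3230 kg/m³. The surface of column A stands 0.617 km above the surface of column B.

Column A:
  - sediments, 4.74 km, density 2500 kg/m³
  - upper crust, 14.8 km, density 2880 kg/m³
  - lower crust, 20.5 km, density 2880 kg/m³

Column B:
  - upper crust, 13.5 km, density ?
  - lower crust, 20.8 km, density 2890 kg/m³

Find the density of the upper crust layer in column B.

2730 kg/m³

Take the compensation level at the base of the deeper column (depth z_c below the surface of column A) and equate Σ ρ_i t_i down to z_c; mantle fills any gap and the z_c terms cancel.
Column A: 4.74×2500 + 14.8×2880 + 20.5×2880 + (z_c − 40.04)×3230
Column B: 0.617×0 + 13.5×ρ + 20.8×2890 + (z_c − 0.617 − 34.3)×3230
The z_c×3230 term appears on both sides and cancels. Collect the known terms of each column as K = Σ(ρt)_known − 3230 × (depth of known layers): K_A = 113514 − 3230×40.04 = −15815.2; K_B = 60112 − 3230×(0.617 + 34.3) = −52669.91.
Balance: K_A = K_B + 13.5×ρ, so ρ = (K_A − K_B)/13.5 = 36854.7/13.5 = 2730 kg/m³.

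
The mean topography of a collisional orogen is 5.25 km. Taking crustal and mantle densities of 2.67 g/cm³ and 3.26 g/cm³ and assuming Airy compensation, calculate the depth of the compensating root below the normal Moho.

Equating mass per unit area of the two columns: the weight of the topography is balanced by the buoyancy of the root, ρ_c h = (ρ_m − ρ_c) r.
r = h · ρ_c / (ρ_m − ρ_c) = 5.25 km × 2.67 / (3.26 − 2.67) = 23.8 km.

23.8 km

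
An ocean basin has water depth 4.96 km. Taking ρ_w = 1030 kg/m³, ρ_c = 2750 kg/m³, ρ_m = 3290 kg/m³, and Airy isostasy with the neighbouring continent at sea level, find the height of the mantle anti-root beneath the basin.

Balancing pressure at the compensation depth: replacing crust with seawater at the top is compensated by replacing crust with mantle at the base: d (ρ_c − ρ_w) = a (ρ_m − ρ_c).
a = d (ρ_c − ρ_w)/(ρ_m − ρ_c) = 4.96 km × 1720/540 = 15.8 km.

15.8 km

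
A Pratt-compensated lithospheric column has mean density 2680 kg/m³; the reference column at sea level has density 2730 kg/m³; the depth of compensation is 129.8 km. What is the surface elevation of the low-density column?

ρ_ref D = ρ (D + h) → h = D (ρ_ref − ρ)/ρ.
h = 129.8 km × (2730 − 2680)/2680 = 2.42 km.

2.42 km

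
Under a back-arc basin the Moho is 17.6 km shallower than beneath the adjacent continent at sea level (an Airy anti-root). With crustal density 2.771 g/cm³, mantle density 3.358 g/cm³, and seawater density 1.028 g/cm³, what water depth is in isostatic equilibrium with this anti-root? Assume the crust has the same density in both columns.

5.93 km

Replacing a thickness d of crust by seawater at the top must be balanced by replacing crust with mantle at the base: d (ρ_c − ρ_w) = a (ρ_m − ρ_c).
d = a (ρ_m − ρ_c)/(ρ_c − ρ_w) = 17.6 km × 0.587/1.743 = 5.93 km.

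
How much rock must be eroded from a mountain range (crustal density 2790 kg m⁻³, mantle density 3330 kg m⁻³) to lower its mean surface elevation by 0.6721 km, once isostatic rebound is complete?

Net drop Δ = e − u = e − e ρ_c/ρ_m = e (ρ_m − ρ_c)/ρ_m.
e = Δ ρ_m/(ρ_m − ρ_c) = 0.6721 km × 3330/540 = 4.14 km.

4.14 km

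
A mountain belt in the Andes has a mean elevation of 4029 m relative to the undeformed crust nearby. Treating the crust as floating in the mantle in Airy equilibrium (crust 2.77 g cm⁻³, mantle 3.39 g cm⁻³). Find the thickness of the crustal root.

18000 m

Balancing pressure at the compensation depth: the weight of the topography is balanced by the buoyancy of the root, ρ_c h = (ρ_m − ρ_c) r.
r = h · ρ_c / (ρ_m − ρ_c) = 4029 m × 2.77 / (3.39 − 2.77) = 18000 m.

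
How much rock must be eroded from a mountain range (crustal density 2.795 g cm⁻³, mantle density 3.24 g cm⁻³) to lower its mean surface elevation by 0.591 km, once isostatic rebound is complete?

Net drop Δ = e − u = e − e ρ_c/ρ_m = e (ρ_m − ρ_c)/ρ_m.
e = Δ ρ_m/(ρ_m − ρ_c) = 0.591 km × 3.24/0.445 = 4.3 km.

4.3 km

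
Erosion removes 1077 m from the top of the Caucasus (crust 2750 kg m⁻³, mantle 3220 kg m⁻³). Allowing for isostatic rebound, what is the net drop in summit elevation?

157 m

Rebound u = e ρ_c/ρ_m = 1077 m × 2750/3220 = 919.8 m.
Net surface drop = e − u = 1077 m − 919.8 m = e (ρ_m − ρ_c)/ρ_m = 157 m.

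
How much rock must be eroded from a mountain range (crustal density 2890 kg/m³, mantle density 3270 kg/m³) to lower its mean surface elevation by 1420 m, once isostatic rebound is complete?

Net drop Δ = e − u = e − e ρ_c/ρ_m = e (ρ_m − ρ_c)/ρ_m.
e = Δ ρ_m/(ρ_m − ρ_c) = 1420 m × 3270/380 = 12200 m.

12200 m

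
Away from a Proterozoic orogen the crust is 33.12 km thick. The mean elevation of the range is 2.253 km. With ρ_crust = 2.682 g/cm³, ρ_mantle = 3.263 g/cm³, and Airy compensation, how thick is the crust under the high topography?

45.8 km

Root depth r = h ρ_c / (ρ_m − ρ_c) = 2.253 km × 2.682 / 0.581 = 10.4 km.
Total thickness = T + h + r = 33.12 km + 2.253 km + 10.4 km = 45.8 km.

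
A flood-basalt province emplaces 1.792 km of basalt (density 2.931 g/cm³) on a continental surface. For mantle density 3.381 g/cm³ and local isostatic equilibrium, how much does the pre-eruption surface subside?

Subaerial loading: s = t ρ_load / ρ_m.
s = 1.792 km × 2.931/3.381 = 1.55 km.

1.55 km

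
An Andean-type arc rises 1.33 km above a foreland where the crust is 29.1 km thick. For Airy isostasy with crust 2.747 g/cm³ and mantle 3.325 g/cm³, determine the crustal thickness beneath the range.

36.8 km

Root depth r = h ρ_c / (ρ_m − ρ_c) = 1.33 km × 2.747 / 0.578 = 6.321 km.
Total thickness = T + h + r = 29.1 km + 1.33 km + 6.321 km = 36.8 km.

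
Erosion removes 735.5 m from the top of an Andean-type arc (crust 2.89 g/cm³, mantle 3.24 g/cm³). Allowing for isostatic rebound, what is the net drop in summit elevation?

79.5 m

Rebound u = e ρ_c/ρ_m = 735.5 m × 2.89/3.24 = 656 m.
Net surface drop = e − u = 735.5 m − 656 m = e (ρ_m − ρ_c)/ρ_m = 79.5 m.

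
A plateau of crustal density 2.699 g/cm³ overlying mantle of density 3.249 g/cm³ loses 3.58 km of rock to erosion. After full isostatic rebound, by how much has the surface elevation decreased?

0.606 km

Rebound u = e ρ_c/ρ_m = 3.58 km × 2.699/3.249 = 2.974 km.
Net surface drop = e − u = 3.58 km − 2.974 km = e (ρ_m − ρ_c)/ρ_m = 0.606 km.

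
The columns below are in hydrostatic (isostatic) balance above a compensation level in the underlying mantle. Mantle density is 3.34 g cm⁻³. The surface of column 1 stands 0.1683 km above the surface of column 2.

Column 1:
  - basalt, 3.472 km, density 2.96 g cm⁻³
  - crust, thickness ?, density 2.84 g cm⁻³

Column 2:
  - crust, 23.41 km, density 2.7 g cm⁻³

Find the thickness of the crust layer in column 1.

28.5 km

Take the compensation level at the base of the deeper column (depth z_c below the surface of column 1) and equate Σ ρ_i t_i down to z_c; mantle fills any gap and the z_c terms cancel.
Column 1: 3.472×2.96 + x×2.84 + (z_c − 3.472 − x)×3.34
Column 2: 0.1683×0 + 23.41×2.7 + (z_c − 0.1683 − 23.41)×3.34
The z_c×3.34 term appears on both sides and cancels. Collect the known terms of each column as K = Σ(ρt)_known − 3.34 × (depth of known layers): K_1 = 10.27712 − 3.34×3.472 = −1.31936; K_2 = 63.207 − 3.34×(0.1683 + 23.41) = −15.544522.
Balance: K_1 − x×(3.34 − 2.84) = K_2, so x = (K_1 − K_2)/(3.34 − 2.84) = 14.2252/0.5 = 28.5 km.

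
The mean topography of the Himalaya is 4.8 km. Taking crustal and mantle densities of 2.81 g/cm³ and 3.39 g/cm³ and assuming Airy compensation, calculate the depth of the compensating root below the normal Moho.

23.3 km

In Airy isostatic equilibrium: the weight of the topography is balanced by the buoyancy of the root, ρ_c h = (ρ_m − ρ_c) r.
r = h · ρ_c / (ρ_m − ρ_c) = 4.8 km × 2.81 / (3.39 − 2.81) = 23.3 km.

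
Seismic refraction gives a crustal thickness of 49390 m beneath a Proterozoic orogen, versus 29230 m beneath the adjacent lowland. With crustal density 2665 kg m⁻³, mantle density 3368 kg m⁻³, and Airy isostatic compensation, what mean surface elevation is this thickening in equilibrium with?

4210 m

Excess crust Δ = 49390 m − 29230 m = 20160 m, split between elevation h and root r with h + r = Δ.
Airy balance ρ_c h = (ρ_m − ρ_c) r gives r = h ρ_c/(ρ_m − ρ_c), so h (1 + ρ_c/(ρ_m − ρ_c)) = Δ, i.e. h = Δ (ρ_m − ρ_c)/ρ_m.
h = 20160 m × 703/3368 = 4210 m.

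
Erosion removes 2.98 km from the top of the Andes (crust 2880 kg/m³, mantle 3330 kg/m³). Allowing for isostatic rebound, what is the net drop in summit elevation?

Rebound u = e ρ_c/ρ_m = 2.98 km × 2880/3330 = 2.577 km.
Net surface drop = e − u = 2.98 km − 2.577 km = e (ρ_m − ρ_c)/ρ_m = 0.403 km.

0.403 km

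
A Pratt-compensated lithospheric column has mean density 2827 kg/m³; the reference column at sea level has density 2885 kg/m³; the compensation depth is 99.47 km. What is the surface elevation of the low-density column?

ρ_ref D = ρ (D + h) → h = D (ρ_ref − ρ)/ρ.
h = 99.47 km × (2885 − 2827)/2827 = 2.04 km.

2.04 km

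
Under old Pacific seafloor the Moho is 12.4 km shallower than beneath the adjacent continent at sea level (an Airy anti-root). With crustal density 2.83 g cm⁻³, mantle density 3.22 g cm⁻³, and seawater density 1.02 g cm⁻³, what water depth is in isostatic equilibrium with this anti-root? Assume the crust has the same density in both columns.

Replacing a thickness d of crust by seawater at the top must be balanced by replacing crust with mantle at the base: d (ρ_c − ρ_w) = a (ρ_m − ρ_c).
d = a (ρ_m − ρ_c)/(ρ_c − ρ_w) = 12.4 km × 0.39/1.81 = 2.67 km.

2.67 km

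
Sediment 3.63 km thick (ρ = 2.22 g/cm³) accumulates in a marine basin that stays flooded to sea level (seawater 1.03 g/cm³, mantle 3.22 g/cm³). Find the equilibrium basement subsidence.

Submarine loading: the sediment displaces seawater, and the subsidence is in turn flooded, so s (ρ_m − ρ_w) = t (ρ_sed − ρ_w).
s = 3.63 km × (2.22 − 1.03) / (3.22 − 1.03) = 1.97 km.

1.97 km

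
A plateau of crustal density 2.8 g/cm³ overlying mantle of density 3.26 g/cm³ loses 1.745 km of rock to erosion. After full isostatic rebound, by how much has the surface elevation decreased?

0.246 km

Rebound u = e ρ_c/ρ_m = 1.745 km × 2.8/3.26 = 1.499 km.
Net surface drop = e − u = 1.745 km − 1.499 km = e (ρ_m − ρ_c)/ρ_m = 0.246 km.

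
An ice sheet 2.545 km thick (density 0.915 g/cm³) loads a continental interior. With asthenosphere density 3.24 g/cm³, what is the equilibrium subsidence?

0.719 km

In Airy isostatic equilibrium: the ice load ρ_ice t is balanced by mantle displaced below, ρ_m s.
s = t ρ_ice / ρ_m = 2.545 km × 0.915/3.24 = 0.719 km.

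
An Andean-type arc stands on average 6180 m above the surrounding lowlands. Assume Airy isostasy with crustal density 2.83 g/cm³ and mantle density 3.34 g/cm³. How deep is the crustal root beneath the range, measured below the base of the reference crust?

In Airy isostatic equilibrium: the weight of the topography is balanced by the buoyancy of the root, ρ_c h = (ρ_m − ρ_c) r.
r = h · ρ_c / (ρ_m − ρ_c) = 6180 m × 2.83 / (3.34 − 2.83) = 34300 m.

34300 m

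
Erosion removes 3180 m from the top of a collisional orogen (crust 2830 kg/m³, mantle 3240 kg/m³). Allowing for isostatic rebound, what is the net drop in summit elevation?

402 m

Rebound u = e ρ_c/ρ_m = 3180 m × 2830/3240 = 2778 m.
Net surface drop = e − u = 3180 m − 2778 m = e (ρ_m − ρ_c)/ρ_m = 402 m.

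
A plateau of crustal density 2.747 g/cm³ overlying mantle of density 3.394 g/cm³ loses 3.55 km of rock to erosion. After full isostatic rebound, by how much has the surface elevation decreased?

0.677 km

Rebound u = e ρ_c/ρ_m = 3.55 km × 2.747/3.394 = 2.873 km.
Net surface drop = e − u = 3.55 km − 2.873 km = e (ρ_m − ρ_c)/ρ_m = 0.677 km.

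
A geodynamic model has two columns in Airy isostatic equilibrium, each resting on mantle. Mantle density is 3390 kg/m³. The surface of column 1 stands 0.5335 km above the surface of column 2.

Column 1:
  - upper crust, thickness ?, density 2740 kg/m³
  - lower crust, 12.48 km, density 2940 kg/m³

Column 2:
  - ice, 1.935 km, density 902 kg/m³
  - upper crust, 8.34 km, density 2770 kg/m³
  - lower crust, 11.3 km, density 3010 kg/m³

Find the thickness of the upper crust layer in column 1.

16.1 km

Take the compensation level at the base of the deeper column (depth z_c below the surface of column 1) and equate Σ ρ_i t_i down to z_c; mantle fills any gap and the z_c terms cancel.
Column 1: x×2740 + 12.48×2940 + (z_c − 12.48 − x)×3390
Column 2: 0.5335×0 + 1.935×902 + 8.34×2770 + 11.3×3010 + (z_c − 0.5335 − 21.575)×3390
The z_c×3390 term appears on both sides and cancels. Collect the known terms of each column as K = Σ(ρt)_known − 3390 × (depth of known layers): K_1 = 36691.2 − 3390×12.48 = −5616; K_2 = 58860.17 − 3390×(0.5335 + 21.575) = −16087.645.
Balance: K_1 − x×(3390 − 2740) = K_2, so x = (K_1 − K_2)/(3390 − 2740) = 10471.6/650 = 16.1 km.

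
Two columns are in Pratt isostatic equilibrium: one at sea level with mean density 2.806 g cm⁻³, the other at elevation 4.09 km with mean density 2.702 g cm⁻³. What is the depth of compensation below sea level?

ρ_ref D = ρ (D + h) → D (ρ_ref − ρ) = ρ h.
D = ρ h/(ρ_ref − ρ) = 2.702 × 4.09 km/(2.806 − 2.702) = 106 km.

106 km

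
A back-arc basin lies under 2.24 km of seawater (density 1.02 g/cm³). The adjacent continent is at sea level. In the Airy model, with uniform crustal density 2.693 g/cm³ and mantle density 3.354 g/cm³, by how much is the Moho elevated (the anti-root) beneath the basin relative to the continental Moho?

5.67 km

For local isostatic compensation: replacing crust with seawater at the top is compensated by replacing crust with mantle at the base: d (ρ_c − ρ_w) = a (ρ_m − ρ_c).
a = d (ρ_c − ρ_w)/(ρ_m − ρ_c) = 2.24 km × 1.673/0.661 = 5.67 km.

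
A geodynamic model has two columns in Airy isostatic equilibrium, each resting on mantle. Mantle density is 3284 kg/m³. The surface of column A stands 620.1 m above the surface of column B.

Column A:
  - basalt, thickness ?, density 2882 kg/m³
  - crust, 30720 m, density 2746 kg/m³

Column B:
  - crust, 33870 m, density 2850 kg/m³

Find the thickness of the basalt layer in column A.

519 m

Take the compensation level at the base of the deeper column (depth z_c below the surface of column A) and equate Σ ρ_i t_i down to z_c; mantle fills any gap and the z_c terms cancel.
Column A: x×2882 + 30720×2746 + (z_c − 30720 − x)×3284
Column B: 620.1×0 + 33870×2850 + (z_c − 620.1 − 33870)×3284
The z_c×3284 term appears on both sides and cancels. Collect the known terms of each column as K = Σ(ρt)_known − 3284 × (depth of known layers): K_A = 84357120 − 3284×30720 = −16527360; K_B = 96529500 − 3284×(620.1 + 33870) = −16735988.4.
Balance: K_A − x×(3284 − 2882) = K_B, so x = (K_A − K_B)/(3284 − 2882) = 208628/402 = 519 m.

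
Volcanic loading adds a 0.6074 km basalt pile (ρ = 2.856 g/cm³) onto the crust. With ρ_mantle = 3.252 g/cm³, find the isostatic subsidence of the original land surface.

0.533 km

Subaerial loading: s = t ρ_load / ρ_m.
s = 0.6074 km × 2.856/3.252 = 0.533 km.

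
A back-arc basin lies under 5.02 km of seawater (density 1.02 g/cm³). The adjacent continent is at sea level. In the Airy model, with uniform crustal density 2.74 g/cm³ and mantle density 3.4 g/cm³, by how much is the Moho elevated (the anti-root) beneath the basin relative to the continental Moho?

Balancing pressure at the compensation depth: replacing crust with seawater at the top is compensated by replacing crust with mantle at the base: d (ρ_c − ρ_w) = a (ρ_m − ρ_c).
a = d (ρ_c − ρ_w)/(ρ_m − ρ_c) = 5.02 km × 1.72/0.66 = 13.1 km.

13.1 km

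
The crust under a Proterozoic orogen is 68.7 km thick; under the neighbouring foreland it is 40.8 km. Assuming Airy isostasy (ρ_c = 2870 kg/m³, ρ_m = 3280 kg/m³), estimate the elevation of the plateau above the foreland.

Excess crust Δ = 68.7 km − 40.8 km = 27.9 km, split between elevation h and root r with h + r = Δ.
Airy balance ρ_c h = (ρ_m − ρ_c) r gives r = h ρ_c/(ρ_m − ρ_c), so h (1 + ρ_c/(ρ_m − ρ_c)) = Δ, i.e. h = Δ (ρ_m − ρ_c)/ρ_m.
h = 27.9 km × 410/3280 = 3.49 km.

3.49 km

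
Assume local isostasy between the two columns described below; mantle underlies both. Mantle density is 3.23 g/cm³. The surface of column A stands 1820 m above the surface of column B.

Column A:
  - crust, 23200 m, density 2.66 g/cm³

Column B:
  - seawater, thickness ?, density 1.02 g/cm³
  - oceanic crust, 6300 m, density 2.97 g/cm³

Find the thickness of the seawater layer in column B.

2580 m

Take the compensation level at the base of the deeper column (depth z_c below the surface of column A) and equate Σ ρ_i t_i down to z_c; mantle fills any gap and the z_c terms cancel.
Column A: 23200×2.66 + (z_c − 23200)×3.23
Column B: 1820×0 + x×1.02 + 6300×2.97 + (z_c − 1820 − 6300 − x)×3.23
The z_c×3.23 term appears on both sides and cancels. Collect the known terms of each column as K = Σ(ρt)_known − 3.23 × (depth of known layers): K_A = 61712 − 3.23×23200 = −13224; K_B = 18711 − 3.23×(1820 + 6300) = −7516.6.
Balance: K_A = K_B − x×(3.23 − 1.02), so x = (K_B − K_A)/(3.23 − 1.02) = 5707.4/2.21 = 2580 m.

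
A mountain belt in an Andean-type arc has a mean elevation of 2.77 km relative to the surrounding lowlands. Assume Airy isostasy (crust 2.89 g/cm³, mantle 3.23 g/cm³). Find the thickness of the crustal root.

23.5 km

By Archimedes' principle applied to the lithosphere: the weight of the topography is balanced by the buoyancy of the root, ρ_c h = (ρ_m − ρ_c) r.
r = h · ρ_c / (ρ_m − ρ_c) = 2.77 km × 2.89 / (3.23 − 2.89) = 23.5 km.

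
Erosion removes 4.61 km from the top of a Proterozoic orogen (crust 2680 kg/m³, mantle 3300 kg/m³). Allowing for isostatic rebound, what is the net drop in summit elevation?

Rebound u = e ρ_c/ρ_m = 4.61 km × 2680/3300 = 3.744 km.
Net surface drop = e − u = 4.61 km − 3.744 km = e (ρ_m − ρ_c)/ρ_m = 0.866 km.

0.866 km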